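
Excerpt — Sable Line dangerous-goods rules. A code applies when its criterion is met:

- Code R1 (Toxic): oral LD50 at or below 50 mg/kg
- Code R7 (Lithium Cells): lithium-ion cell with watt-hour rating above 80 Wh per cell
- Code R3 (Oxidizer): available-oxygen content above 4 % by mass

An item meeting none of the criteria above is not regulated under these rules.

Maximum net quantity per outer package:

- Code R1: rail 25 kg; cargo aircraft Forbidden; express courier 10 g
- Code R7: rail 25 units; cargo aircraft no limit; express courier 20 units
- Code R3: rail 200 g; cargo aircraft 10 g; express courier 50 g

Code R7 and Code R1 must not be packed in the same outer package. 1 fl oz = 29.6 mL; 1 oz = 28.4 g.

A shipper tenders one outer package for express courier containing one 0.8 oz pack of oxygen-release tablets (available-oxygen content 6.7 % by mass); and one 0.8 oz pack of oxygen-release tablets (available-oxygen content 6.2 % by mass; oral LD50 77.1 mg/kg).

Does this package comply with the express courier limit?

The oxygen-release tablets have available-oxygen content 6.7 % by mass, which is > 4 % by mass, so they are Code R3 (Oxidizer).
Oxygen-release tablets: available-oxygen content 6.2 % by mass > 4 % by mass → Code R3 (Oxidizer).
Total Code R3: (one 0.8 oz pack = 22.72 g) + (one 0.8 oz pack = 22.72 g) = 45.44 g.
45.44 g ≤ 50 g (express courier limit, Code R3) — within limit.

Yes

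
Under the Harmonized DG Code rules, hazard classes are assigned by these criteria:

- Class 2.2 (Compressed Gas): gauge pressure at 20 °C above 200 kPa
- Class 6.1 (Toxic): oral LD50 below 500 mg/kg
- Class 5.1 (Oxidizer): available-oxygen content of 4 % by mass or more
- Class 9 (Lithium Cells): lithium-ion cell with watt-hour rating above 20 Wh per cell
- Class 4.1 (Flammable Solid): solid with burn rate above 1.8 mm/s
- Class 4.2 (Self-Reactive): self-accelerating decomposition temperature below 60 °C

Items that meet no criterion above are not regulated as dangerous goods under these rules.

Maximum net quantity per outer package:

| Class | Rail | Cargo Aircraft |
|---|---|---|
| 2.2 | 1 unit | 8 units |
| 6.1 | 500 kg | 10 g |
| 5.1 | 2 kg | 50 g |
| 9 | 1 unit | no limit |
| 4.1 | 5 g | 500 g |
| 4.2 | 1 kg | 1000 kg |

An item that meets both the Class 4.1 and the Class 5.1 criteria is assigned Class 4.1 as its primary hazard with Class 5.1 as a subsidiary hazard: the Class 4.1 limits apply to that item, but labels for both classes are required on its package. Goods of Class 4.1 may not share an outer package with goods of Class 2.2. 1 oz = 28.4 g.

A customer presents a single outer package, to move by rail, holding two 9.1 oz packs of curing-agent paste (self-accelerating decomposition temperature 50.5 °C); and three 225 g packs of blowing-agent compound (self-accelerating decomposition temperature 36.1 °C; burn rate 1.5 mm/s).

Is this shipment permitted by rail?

No

With self-accelerating decomposition temperature 50.5 °C (< 60 °C), the curing-agent paste falls in Class 4.2.
Self-accelerating decomposition temperature 36.1 °C meets the Class 4.2 criterion (Self-Reactive), so the blowing-agent compound is Class 4.2.
Total Class 4.2: (two 9.1 oz packs = 516.88 g) + (three 225 g packs = 675 g) = 1191.88 g.
That exceeds the Class 4.2 rail limit of 1 kg.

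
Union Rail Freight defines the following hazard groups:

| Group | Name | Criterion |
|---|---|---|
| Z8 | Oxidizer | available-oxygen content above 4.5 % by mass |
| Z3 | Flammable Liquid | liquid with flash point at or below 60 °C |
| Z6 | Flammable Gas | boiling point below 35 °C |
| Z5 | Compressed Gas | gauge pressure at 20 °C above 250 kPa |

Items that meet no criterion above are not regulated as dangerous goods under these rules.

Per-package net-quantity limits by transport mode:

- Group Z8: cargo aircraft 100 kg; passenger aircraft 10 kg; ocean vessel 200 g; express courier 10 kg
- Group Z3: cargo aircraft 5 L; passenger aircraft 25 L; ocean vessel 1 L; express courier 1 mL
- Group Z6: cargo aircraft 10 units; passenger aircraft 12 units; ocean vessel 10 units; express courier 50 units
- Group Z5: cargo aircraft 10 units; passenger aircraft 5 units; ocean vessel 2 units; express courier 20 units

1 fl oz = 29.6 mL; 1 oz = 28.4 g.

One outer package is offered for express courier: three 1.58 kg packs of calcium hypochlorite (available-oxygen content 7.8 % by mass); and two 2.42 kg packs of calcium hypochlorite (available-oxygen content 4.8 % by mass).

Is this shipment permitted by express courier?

Calcium hypochlorite: available-oxygen content 7.8 % by mass > 4.5 % by mass → Group Z8 (Oxidizer).
Calcium hypochlorite: available-oxygen content 4.8 % by mass > 4.5 % by mass → Group Z8 (Oxidizer).
Total Group Z8: (three 1.58 kg packs = 4.74 kg) + (two 2.42 kg packs = 4.84 kg) = 9.58 kg.
9.58 kg is within the express courier limit of 10 kg for Group Z8.

Yes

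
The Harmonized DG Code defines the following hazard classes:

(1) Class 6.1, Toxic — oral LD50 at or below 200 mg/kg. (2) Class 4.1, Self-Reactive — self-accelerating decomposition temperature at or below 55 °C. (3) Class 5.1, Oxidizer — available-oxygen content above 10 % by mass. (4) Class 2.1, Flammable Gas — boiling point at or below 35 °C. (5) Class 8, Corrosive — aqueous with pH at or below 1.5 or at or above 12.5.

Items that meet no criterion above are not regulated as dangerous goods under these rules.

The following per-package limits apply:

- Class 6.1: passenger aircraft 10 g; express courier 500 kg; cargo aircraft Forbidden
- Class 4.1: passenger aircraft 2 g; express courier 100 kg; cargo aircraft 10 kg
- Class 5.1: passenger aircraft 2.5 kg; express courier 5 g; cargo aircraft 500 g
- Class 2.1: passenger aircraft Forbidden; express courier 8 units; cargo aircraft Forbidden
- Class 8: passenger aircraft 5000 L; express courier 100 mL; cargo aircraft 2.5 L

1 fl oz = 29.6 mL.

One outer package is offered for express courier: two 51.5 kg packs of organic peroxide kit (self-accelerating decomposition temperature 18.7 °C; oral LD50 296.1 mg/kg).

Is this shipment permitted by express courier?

No

Organic peroxide kit: self-accelerating decomposition temperature 18.7 °C ≤ 55 °C → Class 4.1 (Self-Reactive).
Class 4.1 quantity: two 51.5 kg packs = 103 kg.
That exceeds the Class 4.1 express courier limit of 100 kg.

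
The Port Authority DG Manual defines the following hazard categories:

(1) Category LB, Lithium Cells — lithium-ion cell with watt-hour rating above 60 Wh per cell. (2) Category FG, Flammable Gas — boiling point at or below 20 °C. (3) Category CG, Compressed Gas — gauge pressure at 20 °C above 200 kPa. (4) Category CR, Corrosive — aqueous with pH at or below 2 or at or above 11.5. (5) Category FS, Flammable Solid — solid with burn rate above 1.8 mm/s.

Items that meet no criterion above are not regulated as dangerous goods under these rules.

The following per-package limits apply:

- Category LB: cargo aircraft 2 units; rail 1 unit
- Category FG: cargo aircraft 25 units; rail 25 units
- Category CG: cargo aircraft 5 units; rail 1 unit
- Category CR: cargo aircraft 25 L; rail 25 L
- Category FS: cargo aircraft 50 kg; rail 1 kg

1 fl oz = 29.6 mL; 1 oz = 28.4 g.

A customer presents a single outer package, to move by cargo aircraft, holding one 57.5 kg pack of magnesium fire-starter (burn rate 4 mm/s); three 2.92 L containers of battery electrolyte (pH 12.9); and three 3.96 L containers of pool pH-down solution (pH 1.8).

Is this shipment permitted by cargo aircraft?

With burn rate 4 mm/s (> 1.8 mm/s), the magnesium fire-starter falls in Category FS.
The battery electrolyte has pH 12.9, which is ≥ 11.5, so it is Category CR (Corrosive).
The pool pH-down solution has pH 1.8, which is ≤ 2, so it is Category CR (Corrosive).
Total Category CR: (three 2.92 L containers = 8.76 L) + (three 3.96 L containers = 11.88 L) = 20.64 L.
20.64 L is within the cargo aircraft limit of 25 L for Category CR.
Category FS quantity: 57.5 kg.
57.5 kg exceeds the cargo aircraft limit of 50 kg for Category FS.

No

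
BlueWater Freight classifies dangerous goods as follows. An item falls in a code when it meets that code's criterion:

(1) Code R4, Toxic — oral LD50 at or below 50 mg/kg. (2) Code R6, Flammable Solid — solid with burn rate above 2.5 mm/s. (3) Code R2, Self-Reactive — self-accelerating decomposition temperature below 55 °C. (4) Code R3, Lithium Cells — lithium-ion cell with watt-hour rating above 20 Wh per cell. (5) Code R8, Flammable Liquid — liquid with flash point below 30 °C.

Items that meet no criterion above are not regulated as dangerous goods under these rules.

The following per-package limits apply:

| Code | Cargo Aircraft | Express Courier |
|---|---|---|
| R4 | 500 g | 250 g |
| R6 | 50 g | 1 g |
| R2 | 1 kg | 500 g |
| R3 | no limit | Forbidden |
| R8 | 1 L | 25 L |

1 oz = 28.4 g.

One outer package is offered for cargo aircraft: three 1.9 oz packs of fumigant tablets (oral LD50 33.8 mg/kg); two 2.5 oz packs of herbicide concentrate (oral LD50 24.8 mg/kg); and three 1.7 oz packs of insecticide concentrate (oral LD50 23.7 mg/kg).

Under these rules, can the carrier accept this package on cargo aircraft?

Yes

With oral LD50 33.8 mg/kg (≤ 50 mg/kg), the fumigant tablets fall in Code R4.
Oral LD50 24.8 mg/kg meets the Code R4 criterion (Toxic), so the herbicide concentrate is Code R4.
With oral LD50 23.7 mg/kg (≤ 50 mg/kg), the insecticide concentrate falls in Code R4.
Code R4 net quantity: (three 1.9 oz packs = 161.88 g) + (two 2.5 oz packs = 142 g) + (three 1.7 oz packs = 144.84 g) = 448.72 g.
That is within the Code R4 cargo aircraft limit of 500 g.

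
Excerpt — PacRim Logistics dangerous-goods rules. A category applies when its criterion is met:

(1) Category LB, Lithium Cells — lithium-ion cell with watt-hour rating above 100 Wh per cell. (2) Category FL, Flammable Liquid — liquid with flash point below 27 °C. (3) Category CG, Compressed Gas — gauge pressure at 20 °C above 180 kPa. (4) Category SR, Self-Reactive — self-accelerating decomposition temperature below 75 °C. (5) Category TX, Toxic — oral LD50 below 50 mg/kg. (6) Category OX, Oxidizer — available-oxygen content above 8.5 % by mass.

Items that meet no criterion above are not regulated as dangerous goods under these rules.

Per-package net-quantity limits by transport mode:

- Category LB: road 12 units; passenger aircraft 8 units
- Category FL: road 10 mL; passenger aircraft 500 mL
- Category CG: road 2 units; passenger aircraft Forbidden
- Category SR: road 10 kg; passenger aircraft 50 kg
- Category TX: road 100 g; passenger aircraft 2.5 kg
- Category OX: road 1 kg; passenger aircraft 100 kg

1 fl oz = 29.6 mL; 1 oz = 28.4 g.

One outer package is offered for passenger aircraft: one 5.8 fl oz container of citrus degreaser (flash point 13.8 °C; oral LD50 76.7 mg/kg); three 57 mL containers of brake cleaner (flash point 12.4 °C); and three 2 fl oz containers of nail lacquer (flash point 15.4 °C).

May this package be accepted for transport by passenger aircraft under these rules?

Citrus degreaser: flash point 13.8 °C < 27 °C → Category FL (Flammable Liquid).
The brake cleaner has flash point 12.4 °C, which is < 27 °C, so it is Category FL (Flammable Liquid).
With flash point 15.4 °C (< 27 °C), the nail lacquer falls in Category FL.
Category FL net quantity: (one 5.8 fl oz container = 171.68 mL) + (three 57 mL containers = 171 mL) + (three 2 fl oz containers = 177.6 mL) = 520.28 mL.
That exceeds the Category FL passenger aircraft limit of 500 mL.

No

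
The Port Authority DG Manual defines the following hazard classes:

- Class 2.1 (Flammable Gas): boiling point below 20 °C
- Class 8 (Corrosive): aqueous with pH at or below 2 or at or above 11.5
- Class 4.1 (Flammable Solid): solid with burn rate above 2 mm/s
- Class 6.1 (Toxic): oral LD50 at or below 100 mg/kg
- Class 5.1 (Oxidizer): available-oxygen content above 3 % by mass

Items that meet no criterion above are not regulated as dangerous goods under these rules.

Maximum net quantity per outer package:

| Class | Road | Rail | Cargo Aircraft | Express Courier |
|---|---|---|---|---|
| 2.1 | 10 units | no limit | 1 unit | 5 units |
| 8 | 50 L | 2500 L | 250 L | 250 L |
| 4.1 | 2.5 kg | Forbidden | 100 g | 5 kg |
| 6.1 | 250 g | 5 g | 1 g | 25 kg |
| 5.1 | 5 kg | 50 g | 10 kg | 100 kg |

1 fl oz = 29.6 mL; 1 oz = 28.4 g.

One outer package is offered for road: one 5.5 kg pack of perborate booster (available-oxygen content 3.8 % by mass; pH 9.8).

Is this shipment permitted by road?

No

With available-oxygen content 3.8 % by mass (> 3 % by mass), the perborate booster falls in Class 5.1.
Class 5.1 quantity: 5.5 kg.
5.5 kg > 5 kg (road limit, Class 5.1) — over the limit.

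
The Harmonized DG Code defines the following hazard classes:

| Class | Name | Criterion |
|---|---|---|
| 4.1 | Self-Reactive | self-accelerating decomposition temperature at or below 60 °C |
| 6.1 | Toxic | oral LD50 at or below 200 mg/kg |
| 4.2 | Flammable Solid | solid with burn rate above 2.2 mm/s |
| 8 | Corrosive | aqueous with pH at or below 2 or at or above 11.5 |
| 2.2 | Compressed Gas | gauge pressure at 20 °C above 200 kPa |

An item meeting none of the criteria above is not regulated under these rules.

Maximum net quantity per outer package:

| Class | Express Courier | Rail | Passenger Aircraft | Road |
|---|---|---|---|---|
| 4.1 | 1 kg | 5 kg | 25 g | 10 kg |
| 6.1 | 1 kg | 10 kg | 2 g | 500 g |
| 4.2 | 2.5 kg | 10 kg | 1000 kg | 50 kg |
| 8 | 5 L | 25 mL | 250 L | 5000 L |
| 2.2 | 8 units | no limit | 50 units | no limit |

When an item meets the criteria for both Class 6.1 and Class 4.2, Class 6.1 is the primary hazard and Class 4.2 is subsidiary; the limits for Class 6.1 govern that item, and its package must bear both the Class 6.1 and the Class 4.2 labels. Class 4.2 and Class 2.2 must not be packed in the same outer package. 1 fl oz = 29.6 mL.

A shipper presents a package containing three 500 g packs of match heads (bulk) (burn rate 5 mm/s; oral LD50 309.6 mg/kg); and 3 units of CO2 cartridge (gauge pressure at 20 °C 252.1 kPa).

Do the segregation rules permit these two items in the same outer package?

No

Burn rate 5 mm/s meets the Class 4.2 criterion (Flammable Solid), so the match heads (bulk) are Class 4.2.
The CO2 cartridge has gauge pressure at 20 °C 252.1 kPa, which is > 200 kPa, so it is Class 2.2 (Compressed Gas).
Class 4.2 and Class 2.2 may not share an outer package.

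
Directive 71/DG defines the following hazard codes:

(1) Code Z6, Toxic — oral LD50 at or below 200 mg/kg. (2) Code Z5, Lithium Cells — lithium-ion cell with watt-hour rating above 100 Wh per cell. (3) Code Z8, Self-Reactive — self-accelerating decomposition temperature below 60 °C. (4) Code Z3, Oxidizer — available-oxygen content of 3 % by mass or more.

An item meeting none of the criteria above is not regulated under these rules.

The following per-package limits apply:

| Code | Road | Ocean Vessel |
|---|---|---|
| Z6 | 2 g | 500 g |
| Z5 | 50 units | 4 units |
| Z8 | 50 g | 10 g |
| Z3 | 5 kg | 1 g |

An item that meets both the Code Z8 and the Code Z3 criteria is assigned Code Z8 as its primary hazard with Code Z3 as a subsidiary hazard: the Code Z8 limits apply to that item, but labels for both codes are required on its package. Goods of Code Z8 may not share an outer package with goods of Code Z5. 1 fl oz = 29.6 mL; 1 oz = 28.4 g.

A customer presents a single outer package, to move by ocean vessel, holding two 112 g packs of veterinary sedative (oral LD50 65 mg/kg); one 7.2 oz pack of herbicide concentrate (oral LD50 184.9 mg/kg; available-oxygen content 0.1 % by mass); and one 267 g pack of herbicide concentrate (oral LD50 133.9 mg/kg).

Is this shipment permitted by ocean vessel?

The veterinary sedative has oral LD50 65 mg/kg, which is ≤ 200 mg/kg, so it is Code Z6 (Toxic).
With oral LD50 184.9 mg/kg (≤ 200 mg/kg), the herbicide concentrate falls in Code Z6.
The herbicide concentrate has oral LD50 133.9 mg/kg, which is ≤ 200 mg/kg, so it is Code Z6 (Toxic).
Code Z6 net quantity: (two 112 g packs = 224 g) + (one 7.2 oz pack = 204.48 g) + 267 g = 695.48 g.
695.48 g > 500 g (ocean vessel limit, Code Z6) — over the limit.

No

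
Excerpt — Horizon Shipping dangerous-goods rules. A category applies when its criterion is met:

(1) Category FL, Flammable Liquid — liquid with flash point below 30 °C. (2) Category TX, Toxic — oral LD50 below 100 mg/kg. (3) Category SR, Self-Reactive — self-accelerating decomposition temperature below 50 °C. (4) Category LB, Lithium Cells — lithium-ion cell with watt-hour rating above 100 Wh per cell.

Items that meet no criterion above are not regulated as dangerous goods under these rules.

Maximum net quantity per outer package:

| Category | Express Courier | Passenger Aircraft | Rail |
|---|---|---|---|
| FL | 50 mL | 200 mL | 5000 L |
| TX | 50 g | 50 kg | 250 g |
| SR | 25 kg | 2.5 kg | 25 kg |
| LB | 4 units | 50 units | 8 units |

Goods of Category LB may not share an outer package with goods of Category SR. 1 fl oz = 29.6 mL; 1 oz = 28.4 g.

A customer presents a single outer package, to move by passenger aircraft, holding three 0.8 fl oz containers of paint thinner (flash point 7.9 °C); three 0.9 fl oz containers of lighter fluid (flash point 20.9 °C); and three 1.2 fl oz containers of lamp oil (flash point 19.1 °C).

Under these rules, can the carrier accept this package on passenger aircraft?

With flash point 7.9 °C (< 30 °C), the paint thinner falls in Category FL.
With flash point 20.9 °C (< 30 °C), the lighter fluid falls in Category FL.
Lamp oil: flash point 19.1 °C < 30 °C → Category FL (Flammable Liquid).
Total Category FL: (three 0.8 fl oz containers = 71.04 mL) + (three 0.9 fl oz containers = 79.92 mL) + (three 1.2 fl oz containers = 106.56 mL) = 257.52 mL.
257.52 mL exceeds the passenger aircraft limit of 200 mL for Category FL.

No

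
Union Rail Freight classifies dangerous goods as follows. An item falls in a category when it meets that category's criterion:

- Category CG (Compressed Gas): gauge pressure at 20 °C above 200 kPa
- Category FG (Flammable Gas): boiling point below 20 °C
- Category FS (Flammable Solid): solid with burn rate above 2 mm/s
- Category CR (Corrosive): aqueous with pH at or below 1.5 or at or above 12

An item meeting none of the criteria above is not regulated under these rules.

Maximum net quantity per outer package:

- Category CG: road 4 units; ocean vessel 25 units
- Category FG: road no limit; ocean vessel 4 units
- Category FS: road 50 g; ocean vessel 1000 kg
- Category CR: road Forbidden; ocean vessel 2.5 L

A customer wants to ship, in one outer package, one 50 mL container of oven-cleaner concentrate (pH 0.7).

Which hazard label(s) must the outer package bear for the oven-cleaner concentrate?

With pH 0.7 (≤ 1.5), the oven-cleaner concentrate falls in Category CR.
Only the Category CR label is required.

Category CR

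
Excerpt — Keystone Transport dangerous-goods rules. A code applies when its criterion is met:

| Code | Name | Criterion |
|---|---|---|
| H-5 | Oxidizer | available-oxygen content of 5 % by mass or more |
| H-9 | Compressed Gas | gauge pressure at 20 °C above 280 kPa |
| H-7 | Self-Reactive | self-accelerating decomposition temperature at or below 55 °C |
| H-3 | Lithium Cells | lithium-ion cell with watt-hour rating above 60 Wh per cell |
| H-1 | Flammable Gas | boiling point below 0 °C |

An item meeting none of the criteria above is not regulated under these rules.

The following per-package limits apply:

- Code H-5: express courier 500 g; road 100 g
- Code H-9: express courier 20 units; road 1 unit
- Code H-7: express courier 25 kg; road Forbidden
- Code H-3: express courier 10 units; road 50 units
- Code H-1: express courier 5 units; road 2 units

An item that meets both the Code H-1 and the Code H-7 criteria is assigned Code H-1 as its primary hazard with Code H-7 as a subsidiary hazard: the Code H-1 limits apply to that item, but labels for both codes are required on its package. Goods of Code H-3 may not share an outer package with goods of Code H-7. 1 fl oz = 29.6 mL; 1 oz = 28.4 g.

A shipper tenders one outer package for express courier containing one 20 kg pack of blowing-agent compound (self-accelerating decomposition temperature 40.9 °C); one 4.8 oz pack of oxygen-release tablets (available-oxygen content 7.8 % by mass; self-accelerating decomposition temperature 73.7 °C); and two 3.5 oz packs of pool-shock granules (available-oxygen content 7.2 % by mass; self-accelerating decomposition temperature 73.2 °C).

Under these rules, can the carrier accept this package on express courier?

Yes

Blowing-agent compound: self-accelerating decomposition temperature 40.9 °C ≤ 55 °C → Code H-7 (Self-Reactive).
The oxygen-release tablets have available-oxygen content 7.8 % by mass, which is ≥ 5 % by mass, so they are Code H-5 (Oxidizer).
Pool-shock granules: available-oxygen content 7.2 % by mass ≥ 5 % by mass → Code H-5 (Oxidizer).
Code H-5 net quantity: (one 4.8 oz pack = 136.32 g) + (two 3.5 oz packs = 198.8 g) = 335.12 g.
335.12 g ≤ 500 g (express courier limit, Code H-5) — within limit.
Code H-7 quantity: 20 kg.
That is within the Code H-7 express courier limit of 25 kg.
The segregation rule (Code H-3 with Code H-7) does not apply to Code H-5 with Code H-7.
Every hazard code is within its express courier limit and no segregation rule is violated.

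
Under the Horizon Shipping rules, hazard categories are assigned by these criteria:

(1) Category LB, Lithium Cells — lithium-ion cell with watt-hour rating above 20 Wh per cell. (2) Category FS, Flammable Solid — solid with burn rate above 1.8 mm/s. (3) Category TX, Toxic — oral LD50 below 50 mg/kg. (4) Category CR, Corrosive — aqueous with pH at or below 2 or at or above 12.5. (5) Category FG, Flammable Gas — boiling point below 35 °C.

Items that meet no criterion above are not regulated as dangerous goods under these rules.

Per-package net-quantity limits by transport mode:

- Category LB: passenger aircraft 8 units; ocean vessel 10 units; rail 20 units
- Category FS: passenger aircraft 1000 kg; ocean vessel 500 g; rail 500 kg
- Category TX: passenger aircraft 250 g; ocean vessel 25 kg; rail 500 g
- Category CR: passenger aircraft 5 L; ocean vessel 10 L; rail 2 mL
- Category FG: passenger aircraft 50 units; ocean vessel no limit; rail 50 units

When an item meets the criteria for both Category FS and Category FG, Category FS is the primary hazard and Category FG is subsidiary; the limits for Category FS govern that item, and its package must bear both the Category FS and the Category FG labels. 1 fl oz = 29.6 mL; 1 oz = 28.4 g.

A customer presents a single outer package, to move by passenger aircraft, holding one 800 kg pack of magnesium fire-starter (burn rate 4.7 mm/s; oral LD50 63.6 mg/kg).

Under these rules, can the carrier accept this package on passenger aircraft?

Yes

With burn rate 4.7 mm/s (> 1.8 mm/s), the magnesium fire-starter falls in Category FS.
Category FS quantity: 800 kg.
That is within the Category FS passenger aircraft limit of 1000 kg.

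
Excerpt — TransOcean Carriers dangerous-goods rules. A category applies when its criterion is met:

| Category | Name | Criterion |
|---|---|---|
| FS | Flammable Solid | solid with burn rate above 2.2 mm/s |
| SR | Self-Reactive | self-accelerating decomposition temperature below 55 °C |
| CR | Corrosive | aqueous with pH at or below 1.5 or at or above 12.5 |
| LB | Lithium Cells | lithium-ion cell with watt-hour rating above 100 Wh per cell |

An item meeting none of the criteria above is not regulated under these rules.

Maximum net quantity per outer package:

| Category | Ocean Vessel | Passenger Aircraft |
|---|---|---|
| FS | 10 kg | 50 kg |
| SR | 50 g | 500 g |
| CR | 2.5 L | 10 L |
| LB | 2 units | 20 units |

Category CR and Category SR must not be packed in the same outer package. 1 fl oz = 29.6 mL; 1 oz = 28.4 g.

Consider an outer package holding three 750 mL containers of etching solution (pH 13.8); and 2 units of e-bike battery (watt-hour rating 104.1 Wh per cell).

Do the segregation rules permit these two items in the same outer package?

Yes

pH 13.8 meets the Category CR criterion (Corrosive), so the etching solution is Category CR.
With watt-hour rating 104.1 Wh per cell (> 100 Wh per cell), the e-bike battery falls in Category LB.
No segregation rule bars Category CR with Category LB.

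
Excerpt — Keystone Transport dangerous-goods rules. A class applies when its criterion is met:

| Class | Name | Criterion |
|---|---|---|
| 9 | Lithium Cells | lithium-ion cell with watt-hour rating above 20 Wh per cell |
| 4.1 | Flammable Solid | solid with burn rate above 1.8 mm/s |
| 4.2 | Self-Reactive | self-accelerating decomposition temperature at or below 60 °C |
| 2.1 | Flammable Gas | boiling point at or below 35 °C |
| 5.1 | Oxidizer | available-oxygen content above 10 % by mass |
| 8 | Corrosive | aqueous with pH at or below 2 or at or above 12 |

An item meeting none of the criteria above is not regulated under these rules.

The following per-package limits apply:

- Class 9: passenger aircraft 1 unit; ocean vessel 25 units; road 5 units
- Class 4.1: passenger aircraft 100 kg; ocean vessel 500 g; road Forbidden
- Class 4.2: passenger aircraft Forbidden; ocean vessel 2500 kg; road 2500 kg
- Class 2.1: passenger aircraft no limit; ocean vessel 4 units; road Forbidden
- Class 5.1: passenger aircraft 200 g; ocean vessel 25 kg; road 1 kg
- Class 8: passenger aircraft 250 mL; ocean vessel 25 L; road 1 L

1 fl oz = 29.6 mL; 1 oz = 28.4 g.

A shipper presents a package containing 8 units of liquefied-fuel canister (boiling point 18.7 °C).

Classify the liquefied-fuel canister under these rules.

Class 2.1

Liquefied-fuel canister: boiling point 18.7 °C ≤ 35 °C → Class 2.1 (Flammable Gas).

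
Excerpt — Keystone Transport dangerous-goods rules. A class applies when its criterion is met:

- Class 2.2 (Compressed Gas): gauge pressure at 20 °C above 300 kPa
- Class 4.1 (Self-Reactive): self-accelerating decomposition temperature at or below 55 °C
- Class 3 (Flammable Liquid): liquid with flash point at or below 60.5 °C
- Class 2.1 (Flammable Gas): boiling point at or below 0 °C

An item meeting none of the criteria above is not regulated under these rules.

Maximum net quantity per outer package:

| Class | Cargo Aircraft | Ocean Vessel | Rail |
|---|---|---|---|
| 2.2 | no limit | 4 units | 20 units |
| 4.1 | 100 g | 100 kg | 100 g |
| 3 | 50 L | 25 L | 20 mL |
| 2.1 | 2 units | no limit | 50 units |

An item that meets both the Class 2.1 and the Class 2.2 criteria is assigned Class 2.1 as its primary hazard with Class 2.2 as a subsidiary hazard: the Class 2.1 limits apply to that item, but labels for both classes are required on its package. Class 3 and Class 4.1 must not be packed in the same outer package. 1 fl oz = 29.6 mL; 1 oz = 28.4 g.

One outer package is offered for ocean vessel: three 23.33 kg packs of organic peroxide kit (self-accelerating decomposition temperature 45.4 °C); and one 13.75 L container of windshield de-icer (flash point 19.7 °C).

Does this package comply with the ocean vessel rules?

Organic peroxide kit: self-accelerating decomposition temperature 45.4 °C ≤ 55 °C → Class 4.1 (Self-Reactive).
Windshield de-icer: flash point 19.7 °C ≤ 60.5 °C → Class 3 (Flammable Liquid).
Class 3 quantity: 13.75 L.
13.75 L is within the ocean vessel limit of 25 L for Class 3.
Class 4.1 quantity: three 23.33 kg packs = 69.99 kg.
69.99 kg ≤ 100 kg (ocean vessel limit, Class 4.1) — within limit.
Class 3 and Class 4.1 may not share an outer package.

No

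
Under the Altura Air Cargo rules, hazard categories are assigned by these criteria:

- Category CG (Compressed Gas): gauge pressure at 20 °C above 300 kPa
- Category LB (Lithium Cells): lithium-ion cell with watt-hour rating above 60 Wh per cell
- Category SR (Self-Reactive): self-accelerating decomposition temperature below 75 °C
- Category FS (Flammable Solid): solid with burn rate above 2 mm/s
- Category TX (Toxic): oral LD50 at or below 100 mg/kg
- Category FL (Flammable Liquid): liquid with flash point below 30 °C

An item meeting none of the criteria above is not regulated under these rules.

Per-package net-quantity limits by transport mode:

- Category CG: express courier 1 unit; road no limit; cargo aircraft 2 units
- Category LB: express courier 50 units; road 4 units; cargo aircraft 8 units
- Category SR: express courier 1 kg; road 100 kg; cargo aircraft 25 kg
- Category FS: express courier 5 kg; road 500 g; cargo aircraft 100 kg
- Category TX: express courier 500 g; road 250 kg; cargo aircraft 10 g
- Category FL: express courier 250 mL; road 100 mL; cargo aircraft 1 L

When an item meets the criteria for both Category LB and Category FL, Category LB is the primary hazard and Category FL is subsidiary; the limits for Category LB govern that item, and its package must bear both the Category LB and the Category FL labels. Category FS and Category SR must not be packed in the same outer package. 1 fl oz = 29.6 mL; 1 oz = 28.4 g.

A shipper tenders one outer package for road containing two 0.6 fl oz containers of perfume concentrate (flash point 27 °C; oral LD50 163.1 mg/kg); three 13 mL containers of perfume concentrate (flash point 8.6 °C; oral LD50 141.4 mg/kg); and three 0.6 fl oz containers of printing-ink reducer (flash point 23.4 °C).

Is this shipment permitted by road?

No

Perfume concentrate: flash point 27 °C < 30 °C → Category FL (Flammable Liquid).
The perfume concentrate has flash point 8.6 °C, which is < 30 °C, so it is Category FL (Flammable Liquid).
Printing-ink reducer: flash point 23.4 °C < 30 °C → Category FL (Flammable Liquid).
Category FL net quantity: (two 0.6 fl oz containers = 35.52 mL) + (three 13 mL containers = 39 mL) + (three 0.6 fl oz containers = 53.28 mL) = 127.8 mL.
127.8 mL exceeds the road limit of 100 mL for Category FL.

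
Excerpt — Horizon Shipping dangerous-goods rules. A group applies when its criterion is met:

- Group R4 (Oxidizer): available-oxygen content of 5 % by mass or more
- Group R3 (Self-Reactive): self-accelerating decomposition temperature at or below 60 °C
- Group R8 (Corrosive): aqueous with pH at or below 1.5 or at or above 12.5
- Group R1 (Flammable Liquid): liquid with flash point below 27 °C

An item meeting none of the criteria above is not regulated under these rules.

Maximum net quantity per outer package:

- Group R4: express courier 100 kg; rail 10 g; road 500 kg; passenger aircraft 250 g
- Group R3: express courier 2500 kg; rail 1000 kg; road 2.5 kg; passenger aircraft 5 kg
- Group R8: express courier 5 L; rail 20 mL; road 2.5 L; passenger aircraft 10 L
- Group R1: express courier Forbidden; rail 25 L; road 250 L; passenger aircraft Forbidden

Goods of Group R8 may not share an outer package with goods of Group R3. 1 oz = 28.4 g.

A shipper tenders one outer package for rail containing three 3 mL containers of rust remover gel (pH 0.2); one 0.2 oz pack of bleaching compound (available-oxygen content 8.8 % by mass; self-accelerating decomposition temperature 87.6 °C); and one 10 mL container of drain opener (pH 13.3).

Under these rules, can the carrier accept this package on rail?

The rust remover gel has pH 0.2, which is ≤ 1.5, so it is Group R8 (Corrosive).
Bleaching compound: available-oxygen content 8.8 % by mass ≥ 5 % by mass → Group R4 (Oxidizer).
Drain opener: pH 13.3 ≥ 12.5 → Group R8 (Corrosive).
Group R8 net quantity: (three 3 mL containers = 9 mL) + 10 mL = 19 mL.
19 mL ≤ 20 mL (rail limit, Group R8) — within limit.
Group R4 quantity: one 0.2 oz pack = 5.68 g.
5.68 g ≤ 10 g (rail limit, Group R4) — within limit.
The segregation rule (Group R8 with Group R3) does not apply to Group R8 with Group R4.
Every hazard group is within its rail limit and no segregation rule is violated.

Yes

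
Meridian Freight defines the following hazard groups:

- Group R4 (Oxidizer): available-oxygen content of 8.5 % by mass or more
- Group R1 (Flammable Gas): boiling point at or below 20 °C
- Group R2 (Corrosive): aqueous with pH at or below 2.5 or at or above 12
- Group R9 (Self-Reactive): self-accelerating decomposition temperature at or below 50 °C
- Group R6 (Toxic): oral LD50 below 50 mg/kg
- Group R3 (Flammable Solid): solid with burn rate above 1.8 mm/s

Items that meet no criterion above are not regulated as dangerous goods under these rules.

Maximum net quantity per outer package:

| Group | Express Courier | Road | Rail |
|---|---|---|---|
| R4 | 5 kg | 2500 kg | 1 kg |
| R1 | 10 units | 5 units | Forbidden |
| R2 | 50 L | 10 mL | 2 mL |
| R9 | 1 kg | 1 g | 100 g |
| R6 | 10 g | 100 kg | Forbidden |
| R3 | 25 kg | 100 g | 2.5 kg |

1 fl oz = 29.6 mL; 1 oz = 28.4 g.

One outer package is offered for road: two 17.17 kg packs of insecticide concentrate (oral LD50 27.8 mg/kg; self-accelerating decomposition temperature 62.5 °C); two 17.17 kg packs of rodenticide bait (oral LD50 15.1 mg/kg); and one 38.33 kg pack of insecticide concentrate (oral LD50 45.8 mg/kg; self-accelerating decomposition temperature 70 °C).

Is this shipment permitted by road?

With oral LD50 27.8 mg/kg (< 50 mg/kg), the insecticide concentrate falls in Group R6.
Oral LD50 15.1 mg/kg meets the Group R6 criterion (Toxic), so the rodenticide bait is Group R6.
The insecticide concentrate has oral LD50 45.8 mg/kg, which is < 50 mg/kg, so it is Group R6 (Toxic).
Group R6 net quantity: (two 17.17 kg packs = 34.34 kg) + (two 17.17 kg packs = 34.34 kg) + 38.33 kg = 107.01 kg.
That exceeds the Group R6 road limit of 100 kg.

No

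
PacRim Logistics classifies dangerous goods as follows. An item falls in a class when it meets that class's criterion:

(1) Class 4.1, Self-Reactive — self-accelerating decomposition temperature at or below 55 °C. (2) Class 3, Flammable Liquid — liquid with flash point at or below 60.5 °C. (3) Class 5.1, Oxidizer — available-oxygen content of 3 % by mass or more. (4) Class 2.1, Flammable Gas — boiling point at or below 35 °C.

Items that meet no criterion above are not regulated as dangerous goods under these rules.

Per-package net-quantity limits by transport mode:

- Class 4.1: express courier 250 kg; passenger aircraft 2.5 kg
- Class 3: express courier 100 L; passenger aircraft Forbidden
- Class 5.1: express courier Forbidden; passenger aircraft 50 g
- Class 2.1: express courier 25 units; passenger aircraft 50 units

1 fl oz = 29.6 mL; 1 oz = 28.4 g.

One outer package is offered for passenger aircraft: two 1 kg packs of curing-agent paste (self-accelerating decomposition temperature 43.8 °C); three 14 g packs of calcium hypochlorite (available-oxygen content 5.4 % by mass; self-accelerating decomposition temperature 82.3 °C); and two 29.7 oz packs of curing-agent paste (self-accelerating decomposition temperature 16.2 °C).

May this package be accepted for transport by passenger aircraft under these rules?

No

Self-accelerating decomposition temperature 43.8 °C meets the Class 4.1 criterion (Self-Reactive), so the curing-agent paste is Class 4.1.
The calcium hypochlorite has available-oxygen content 5.4 % by mass, which is ≥ 3 % by mass, so it is Class 5.1 (Oxidizer).
Curing-agent paste: self-accelerating decomposition temperature 16.2 °C ≤ 55 °C → Class 4.1 (Self-Reactive).
Total Class 4.1: (two 1 kg packs = 2 kg) + (two 29.7 oz packs = 1686.96 g) = 3686.96 g.
That exceeds the Class 4.1 passenger aircraft limit of 2.5 kg.
Class 5.1 quantity: three 14 g packs = 42 g.
42 g ≤ 50 g (passenger aircraft limit, Class 5.1) — within limit.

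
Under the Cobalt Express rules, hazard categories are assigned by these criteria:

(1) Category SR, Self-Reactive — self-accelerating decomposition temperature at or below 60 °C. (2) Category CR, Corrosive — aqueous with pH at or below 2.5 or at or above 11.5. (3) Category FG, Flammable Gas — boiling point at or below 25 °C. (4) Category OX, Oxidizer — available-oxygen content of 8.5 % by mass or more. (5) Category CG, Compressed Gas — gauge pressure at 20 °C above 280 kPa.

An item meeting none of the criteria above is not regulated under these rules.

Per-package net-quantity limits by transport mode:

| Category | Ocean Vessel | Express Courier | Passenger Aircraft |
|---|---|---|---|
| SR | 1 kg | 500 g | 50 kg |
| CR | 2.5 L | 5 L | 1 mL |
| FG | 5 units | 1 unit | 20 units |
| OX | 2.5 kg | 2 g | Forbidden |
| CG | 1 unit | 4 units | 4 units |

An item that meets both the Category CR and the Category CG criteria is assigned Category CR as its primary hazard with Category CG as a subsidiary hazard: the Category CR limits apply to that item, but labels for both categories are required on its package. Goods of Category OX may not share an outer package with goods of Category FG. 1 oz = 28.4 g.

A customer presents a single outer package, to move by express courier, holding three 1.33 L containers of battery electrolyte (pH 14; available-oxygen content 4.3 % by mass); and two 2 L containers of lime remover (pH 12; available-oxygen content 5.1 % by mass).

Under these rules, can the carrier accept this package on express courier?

Battery electrolyte: pH 14 ≥ 11.5 → Category CR (Corrosive).
With pH 12 (≥ 11.5), the lime remover falls in Category CR.
Category CR net quantity: (three 1.33 L containers = 3.99 L) + (two 2 L containers = 4 L) = 7.99 L.
That exceeds the Category CR express courier limit of 5 L.

No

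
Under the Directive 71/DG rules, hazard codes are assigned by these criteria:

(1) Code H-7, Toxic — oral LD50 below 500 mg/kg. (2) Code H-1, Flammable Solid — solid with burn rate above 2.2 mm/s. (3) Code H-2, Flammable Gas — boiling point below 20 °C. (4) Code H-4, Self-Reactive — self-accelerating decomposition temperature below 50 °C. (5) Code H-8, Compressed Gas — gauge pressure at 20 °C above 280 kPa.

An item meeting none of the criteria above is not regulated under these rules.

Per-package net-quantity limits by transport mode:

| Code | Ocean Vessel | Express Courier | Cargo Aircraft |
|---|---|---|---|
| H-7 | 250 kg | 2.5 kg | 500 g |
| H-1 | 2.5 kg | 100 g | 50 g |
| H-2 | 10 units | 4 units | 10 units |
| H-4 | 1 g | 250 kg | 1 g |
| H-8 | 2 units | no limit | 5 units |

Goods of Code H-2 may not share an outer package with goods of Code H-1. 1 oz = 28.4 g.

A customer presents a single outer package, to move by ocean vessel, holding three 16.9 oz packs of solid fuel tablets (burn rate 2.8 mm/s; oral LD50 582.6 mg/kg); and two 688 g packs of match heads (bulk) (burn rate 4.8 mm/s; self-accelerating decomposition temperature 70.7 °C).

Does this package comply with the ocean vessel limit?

No

Solid fuel tablets: burn rate 2.8 mm/s > 2.2 mm/s → Code H-1 (Flammable Solid).
Match heads (bulk): burn rate 4.8 mm/s > 2.2 mm/s → Code H-1 (Flammable Solid).
Code H-1 net quantity: (three 16.9 oz packs = 1439.88 g) + (two 688 g packs = 1.376 kg) = 2815.88 g.
2815.88 g exceeds the ocean vessel limit of 2.5 kg for Code H-1.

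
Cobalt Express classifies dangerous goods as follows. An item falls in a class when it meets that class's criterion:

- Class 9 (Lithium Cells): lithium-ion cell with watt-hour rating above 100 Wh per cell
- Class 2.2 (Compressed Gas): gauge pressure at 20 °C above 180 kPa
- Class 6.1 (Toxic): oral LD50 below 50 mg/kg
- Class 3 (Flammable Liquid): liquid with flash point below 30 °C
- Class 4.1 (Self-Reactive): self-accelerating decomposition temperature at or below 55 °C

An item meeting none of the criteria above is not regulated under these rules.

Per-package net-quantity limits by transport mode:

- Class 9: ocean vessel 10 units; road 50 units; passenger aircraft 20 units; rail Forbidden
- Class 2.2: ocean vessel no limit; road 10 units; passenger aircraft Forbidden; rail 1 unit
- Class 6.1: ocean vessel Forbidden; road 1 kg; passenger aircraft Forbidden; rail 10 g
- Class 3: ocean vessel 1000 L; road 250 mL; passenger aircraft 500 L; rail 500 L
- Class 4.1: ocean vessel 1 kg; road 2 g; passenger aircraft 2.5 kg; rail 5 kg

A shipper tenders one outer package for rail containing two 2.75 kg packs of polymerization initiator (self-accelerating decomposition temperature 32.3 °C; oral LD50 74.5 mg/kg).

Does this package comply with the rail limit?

No

Self-accelerating decomposition temperature 32.3 °C meets the Class 4.1 criterion (Self-Reactive), so the polymerization initiator is Class 4.1.
Class 4.1 quantity: two 2.75 kg packs = 5.5 kg.
5.5 kg exceeds the rail limit of 5 kg for Class 4.1.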